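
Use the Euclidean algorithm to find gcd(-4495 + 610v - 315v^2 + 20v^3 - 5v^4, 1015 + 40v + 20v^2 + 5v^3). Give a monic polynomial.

29 - 3v + v^2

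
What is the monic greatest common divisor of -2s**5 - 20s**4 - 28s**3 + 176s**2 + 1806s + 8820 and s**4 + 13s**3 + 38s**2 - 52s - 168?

s**2 + 13s + 42

Apply the Euclidean algorithm:
  -2s**5 - 20s**4 - 28s**3 + 176s**2 + 1806s + 8820 = (-2s + 6)(s**4 + 13s**3 + 38s**2 - 52s - 168) + (-30s**3 - 156s**2 + 1782s + 9828)
  s**4 + 13s**3 + 38s**2 - 52s - 168 = (-(1/30)s - 13/50)(-30s**3 - 156s**2 + 1782s + 9828) + ((1421/25)s**2 + (18473/25)s + 59682/25)
  -30s**3 - 156s**2 + 1782s + 9828 = (-(750/1421)s + 5850/1421)((1421/25)s**2 + (18473/25)s + 59682/25) + (0)
Last nonzero remainder: (1421/25)s**2 + (18473/25)s + 59682/25. Dividing through by 1421/25 gives the monic gcd s**2 + 13s + 42.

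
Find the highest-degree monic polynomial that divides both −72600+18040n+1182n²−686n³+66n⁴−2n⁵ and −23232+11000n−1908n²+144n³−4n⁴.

−726+253n−28n²+n³

Apply the Euclidean algorithm:
  −2n⁵+66n⁴−686n³+1182n²+18040n−72600 = ((1/2)n+3/2)(−4n⁴+144n³−1908n²+11000n−23232) + (52n³−1456n²+13156n−37752)
  −4n⁴+144n³−1908n²+11000n−23232 = (−(1/13)n+8/13)(52n³−1456n²+13156n−37752) + (0)
Last nonzero remainder: 52n³−1456n²+13156n−37752. Dividing through by 52 gives the monic gcd n³−28n²+253n−726.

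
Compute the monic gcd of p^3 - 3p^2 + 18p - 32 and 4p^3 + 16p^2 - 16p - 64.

Repeated division with remainder:
  p^3 - 3p^2 + 18p - 32 = (1/4)(4p^3 + 16p^2 - 16p - 64) + (-7p^2 + 22p - 16)
  4p^3 + 16p^2 - 16p - 64 = (-(4/7)p - 200/49)(-7p^2 + 22p - 16) + ((3168/49)p - 6336/49)
  -7p^2 + 22p - 16 = (-(343/3168)p + 49/396)((3168/49)p - 6336/49) + (0)
Last nonzero remainder: (3168/49)p - 6336/49. Dividing through by 3168/49 gives the monic gcd p - 2.

p - 2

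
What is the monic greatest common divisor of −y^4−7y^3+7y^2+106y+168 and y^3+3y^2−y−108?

y−4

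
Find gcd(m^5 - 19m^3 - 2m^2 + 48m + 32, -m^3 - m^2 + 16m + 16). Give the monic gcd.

By polynomial division,
  m^5 - 19m^3 - 2m^2 + 48m + 32 = (-m^2 + m + 2)(-m^3 - m^2 + 16m + 16) + (0)
Last nonzero remainder: -m^3 - m^2 + 16m + 16. Dividing through by -1 gives the monic gcd m^3 + m^2 - 16m - 16.

m^3 + m^2 - 16m - 16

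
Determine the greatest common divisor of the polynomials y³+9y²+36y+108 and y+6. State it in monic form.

y+6

Apply the Euclidean algorithm:
  y³+9y²+36y+108 = (y²+3y+18)(y+6) + (0)
The last nonzero remainder y+6 is already monic.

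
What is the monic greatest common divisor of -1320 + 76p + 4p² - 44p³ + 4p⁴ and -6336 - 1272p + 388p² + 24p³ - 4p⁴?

-33 - 8p + p²

Apply the Euclidean algorithm:
  4p⁴ - 44p³ + 4p² + 76p - 1320 = (-1)(-4p⁴ + 24p³ + 388p² - 1272p - 6336) + (-20p³ + 392p² - 1196p - 7656)
  -4p⁴ + 24p³ + 388p² - 1272p - 6336 = ((1/5)p + 68/25)(-20p³ + 392p² - 1196p - 7656) + (-(10976/25)p² + (87808/25)p + 362208/25)
  -20p³ + 392p² - 1196p - 7656 = ((125/2744)p - 725/1372)(-(10976/25)p² + (87808/25)p + 362208/25) + (0)
Last nonzero remainder: -(10976/25)p² + (87808/25)p + 362208/25. Dividing through by -10976/25 gives the monic gcd p² - 8p - 33.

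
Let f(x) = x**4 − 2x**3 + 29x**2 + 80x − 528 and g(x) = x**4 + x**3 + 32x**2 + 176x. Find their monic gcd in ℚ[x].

x**3 + x**2 + 32x + 176

Euclidean algorithm in ℚ[x]:
  x**4 − 2x**3 + 29x**2 + 80x − 528 = (x**4 + x**3 + 32x**2 + 176x) + (−3x**3 − 3x**2 − 96x − 528)
  x**4 + x**3 + 32x**2 + 176x = (−(1/3)x)(−3x**3 − 3x**2 − 96x − 528) + (0)
Last nonzero remainder: −3x**3 − 3x**2 − 96x − 528. Dividing through by −3 gives the monic gcd x**3 + x**2 + 32x + 176.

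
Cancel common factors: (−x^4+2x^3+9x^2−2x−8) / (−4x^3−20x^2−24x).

(x^3−4x^2−x+4)/(4x^2+12x)

By polynomial division,
  −x^4+2x^3+9x^2−2x−8 = ((1/4)x−7/4)(−4x^3−20x^2−24x) + (−20x^2−44x−8)
  −4x^3−20x^2−24x = ((1/5)x+14/25)(−20x^2−44x−8) + ((56/25)x+112/25)
  −20x^2−44x−8 = (−(125/14)x−25/14)((56/25)x+112/25) + (0)
Last nonzero remainder: (56/25)x+112/25. Dividing through by 56/25 gives the monic gcd x+2.
Cancel x+2 from numerator and denominator to get the reduced form.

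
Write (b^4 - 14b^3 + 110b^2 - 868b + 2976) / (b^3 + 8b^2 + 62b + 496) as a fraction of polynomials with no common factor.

(b^2 - 14b + 48)/(b + 8)

By polynomial division,
  b^4 - 14b^3 + 110b^2 - 868b + 2976 = (b - 22)(b^3 + 8b^2 + 62b + 496) + (224b^2 + 13888)
  b^3 + 8b^2 + 62b + 496 = ((1/224)b + 1/28)(224b^2 + 13888) + (0)
Last nonzero remainder: 224b^2 + 13888. Dividing through by 224 gives the monic gcd b^2 + 62.
Cancel b^2 + 62 from numerator and denominator to get the reduced form.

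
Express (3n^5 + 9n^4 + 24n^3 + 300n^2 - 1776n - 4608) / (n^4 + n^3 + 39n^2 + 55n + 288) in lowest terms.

(3n^3 + 12n^2 - 60n - 144)/(n^2 + 2n + 9)

Euclidean algorithm in ℚ[n]:
  3n^5 + 9n^4 + 24n^3 + 300n^2 - 1776n - 4608 = (3n + 6)(n^4 + n^3 + 39n^2 + 55n + 288) + (-99n^3 - 99n^2 - 2970n - 6336)
  n^4 + n^3 + 39n^2 + 55n + 288 = (-(1/99)n)(-99n^3 - 99n^2 - 2970n - 6336) + (9n^2 - 9n + 288)
  -99n^3 - 99n^2 - 2970n - 6336 = (-11n - 22)(9n^2 - 9n + 288) + (0)
Last nonzero remainder: 9n^2 - 9n + 288. Dividing through by 9 gives the monic gcd n^2 - n + 32.
Cancel n^2 - n + 32 from numerator and denominator to get the reduced form.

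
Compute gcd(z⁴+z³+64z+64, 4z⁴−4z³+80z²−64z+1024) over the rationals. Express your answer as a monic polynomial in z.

By polynomial division,
  z⁴+z³+64z+64 = (1/4)(4z⁴−4z³+80z²−64z+1024) + (2z³−20z²+80z−192)
  4z⁴−4z³+80z²−64z+1024 = (2z+18)(2z³−20z²+80z−192) + (280z²−1120z+4480)
  2z³−20z²+80z−192 = ((1/140)z−3/70)(280z²−1120z+4480) + (0)
Last nonzero remainder: 280z²−1120z+4480. Dividing through by 280 gives the monic gcd z²−4z+16.

z²−4z+16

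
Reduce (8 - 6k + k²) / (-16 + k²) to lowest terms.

(-2 + k)/(4 + k)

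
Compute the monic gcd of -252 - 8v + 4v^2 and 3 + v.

1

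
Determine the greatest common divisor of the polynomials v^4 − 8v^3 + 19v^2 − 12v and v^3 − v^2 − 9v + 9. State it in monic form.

v^2 − 4v + 3

Apply the Euclidean algorithm:
  v^4 − 8v^3 + 19v^2 − 12v = (v − 7)(v^3 − v^2 − 9v + 9) + (21v^2 − 84v + 63)
  v^3 − v^2 − 9v + 9 = ((1/21)v + 1/7)(21v^2 − 84v + 63) + (0)
Last nonzero remainder: 21v^2 − 84v + 63. Dividing through by 21 gives the monic gcd v^2 − 4v + 3.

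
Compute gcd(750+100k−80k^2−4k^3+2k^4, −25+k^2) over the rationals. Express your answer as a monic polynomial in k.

−25+k^2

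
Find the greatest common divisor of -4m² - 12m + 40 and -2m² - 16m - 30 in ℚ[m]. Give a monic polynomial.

m + 5

By polynomial division,
  -4m² - 12m + 40 = (2)(-2m² - 16m - 30) + (20m + 100)
  -2m² - 16m - 30 = (-(1/10)m - 3/10)(20m + 100) + (0)
Last nonzero remainder: 20m + 100. Dividing through by 20 gives the monic gcd m + 5.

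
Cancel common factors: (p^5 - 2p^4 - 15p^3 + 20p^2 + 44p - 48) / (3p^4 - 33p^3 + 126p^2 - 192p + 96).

(p^2 + 5p + 6)/(3p - 12)

Euclidean algorithm in ℚ[p]:
  p^5 - 2p^4 - 15p^3 + 20p^2 + 44p - 48 = ((1/3)p + 3)(3p^4 - 33p^3 + 126p^2 - 192p + 96) + (42p^3 - 294p^2 + 588p - 336)
  3p^4 - 33p^3 + 126p^2 - 192p + 96 = ((1/14)p - 2/7)(42p^3 - 294p^2 + 588p - 336) + (0)
Last nonzero remainder: 42p^3 - 294p^2 + 588p - 336. Dividing through by 42 gives the monic gcd p^3 - 7p^2 + 14p - 8.
Cancel p^3 - 7p^2 + 14p - 8 from numerator and denominator to get the reduced form.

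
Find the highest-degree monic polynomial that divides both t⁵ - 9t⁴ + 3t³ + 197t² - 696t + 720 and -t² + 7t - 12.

t² - 7t + 12

Apply the Euclidean algorithm:
  t⁵ - 9t⁴ + 3t³ + 197t² - 696t + 720 = (-t³ + 2t² + 23t - 60)(-t² + 7t - 12) + (0)
Last nonzero remainder: -t² + 7t - 12. Dividing through by -1 gives the monic gcd t² - 7t + 12.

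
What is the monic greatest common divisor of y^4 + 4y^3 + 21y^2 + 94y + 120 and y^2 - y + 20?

By polynomial division,
  y^4 + 4y^3 + 21y^2 + 94y + 120 = (y^2 + 5y + 6)(y^2 - y + 20) + (0)
The last nonzero remainder y^2 - y + 20 is already monic.

y^2 - y + 20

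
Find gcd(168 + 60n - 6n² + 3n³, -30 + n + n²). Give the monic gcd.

Repeated division with remainder:
  3n³ - 6n² + 60n + 168 = (3n - 9)(n² + n - 30) + (159n - 102)
  n² + n - 30 = ((1/159)n + 29/2809)(159n - 102) + (-81312/2809)
  159n - 102 = (-(148877/27104)n + 47753/13552)(-81312/2809) + (0)
The last nonzero remainder is the constant -81312/2809, so the polynomials are coprime and gcd = 1.

1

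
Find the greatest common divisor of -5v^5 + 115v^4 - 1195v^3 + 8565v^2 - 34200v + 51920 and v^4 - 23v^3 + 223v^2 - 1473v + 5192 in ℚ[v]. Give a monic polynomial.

By polynomial division,
  -5v^5 + 115v^4 - 1195v^3 + 8565v^2 - 34200v + 51920 = (-5v)(v^4 - 23v^3 + 223v^2 - 1473v + 5192) + (-80v^3 + 1200v^2 - 8240v + 51920)
  v^4 - 23v^3 + 223v^2 - 1473v + 5192 = (-(1/80)v + 1/10)(-80v^3 + 1200v^2 - 8240v + 51920) + (0)
Last nonzero remainder: -80v^3 + 1200v^2 - 8240v + 51920. Dividing through by -80 gives the monic gcd v^3 - 15v^2 + 103v - 649.

v^3 - 15v^2 + 103v - 649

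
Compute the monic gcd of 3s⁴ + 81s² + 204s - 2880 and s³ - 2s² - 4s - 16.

Repeated division with remainder:
  3s⁴ + 81s² + 204s - 2880 = (3s + 6)(s³ - 2s² - 4s - 16) + (105s² + 276s - 2784)
  s³ - 2s² - 4s - 16 = ((1/105)s - 54/1225)(105s² + 276s - 2784) + ((42484/1225)s - 169936/1225)
  105s² + 276s - 2784 = ((128625/42484)s + 213150/10621)((42484/1225)s - 169936/1225) + (0)
Last nonzero remainder: (42484/1225)s - 169936/1225. Dividing through by 42484/1225 gives the monic gcd s - 4.

s - 4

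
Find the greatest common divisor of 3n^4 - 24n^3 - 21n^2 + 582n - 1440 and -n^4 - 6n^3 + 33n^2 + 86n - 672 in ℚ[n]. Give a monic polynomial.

n^2 - 7n + 16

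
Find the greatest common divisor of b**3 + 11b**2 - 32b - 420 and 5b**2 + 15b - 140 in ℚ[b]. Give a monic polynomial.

b + 7

Euclidean algorithm in ℚ[b]:
  b**3 + 11b**2 - 32b - 420 = ((1/5)b + 8/5)(5b**2 + 15b - 140) + (-28b - 196)
  5b**2 + 15b - 140 = (-(5/28)b + 5/7)(-28b - 196) + (0)
Last nonzero remainder: -28b - 196. Dividing through by -28 gives the monic gcd b + 7.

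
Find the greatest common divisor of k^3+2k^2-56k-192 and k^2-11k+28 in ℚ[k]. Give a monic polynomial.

1

Apply the Euclidean algorithm:
  k^3+2k^2-56k-192 = (k+13)(k^2-11k+28) + (59k-556)
  k^2-11k+28 = ((1/59)k-93/3481)(59k-556) + (45760/3481)
  59k-556 = ((205379/45760)k-483859/11440)(45760/3481) + (0)
The last nonzero remainder is the constant 45760/3481, so the polynomials are coprime and gcd = 1.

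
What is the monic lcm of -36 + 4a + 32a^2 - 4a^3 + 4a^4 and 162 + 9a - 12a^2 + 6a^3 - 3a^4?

54 + 3a - 58a^2 - a^3 + 3a^4 - 2a^5 + a^6

Apply the Euclidean algorithm:
  4a^4 - 4a^3 + 32a^2 + 4a - 36 = (-4/3)(-3a^4 + 6a^3 - 12a^2 + 9a + 162) + (4a^3 + 16a^2 + 16a + 180)
  -3a^4 + 6a^3 - 12a^2 + 9a + 162 = (-(3/4)a + 9/2)(4a^3 + 16a^2 + 16a + 180) + (-72a^2 + 72a - 648)
  4a^3 + 16a^2 + 16a + 180 = (-(1/18)a - 5/18)(-72a^2 + 72a - 648) + (0)
Last nonzero remainder: -72a^2 + 72a - 648. Dividing through by -72 gives the monic gcd a^2 - a + 9.
Then lcm(f, g) = f·g / gcd(f, g); expanding and making the result monic gives the answer.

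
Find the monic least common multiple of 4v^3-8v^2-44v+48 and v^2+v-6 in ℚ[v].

Repeated division with remainder:
  4v^3-8v^2-44v+48 = (4v-12)(v^2+v-6) + (-8v-24)
  v^2+v-6 = (-(1/8)v+1/4)(-8v-24) + (0)
Last nonzero remainder: -8v-24. Dividing through by -8 gives the monic gcd v+3.
Then lcm(f, g) = f·g / gcd(f, g); expanding and making the result monic gives the answer.

v^4-4v^3-7v^2+34v-24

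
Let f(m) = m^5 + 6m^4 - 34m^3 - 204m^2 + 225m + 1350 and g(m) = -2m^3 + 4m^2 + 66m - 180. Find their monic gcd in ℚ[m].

m^3 - 2m^2 - 33m + 90

Repeated division with remainder:
  m^5 + 6m^4 - 34m^3 - 204m^2 + 225m + 1350 = (-(1/2)m^2 - 4m - 15/2)(-2m^3 + 4m^2 + 66m - 180) + (0)
Last nonzero remainder: -2m^3 + 4m^2 + 66m - 180. Dividing through by -2 gives the monic gcd m^3 - 2m^2 - 33m + 90.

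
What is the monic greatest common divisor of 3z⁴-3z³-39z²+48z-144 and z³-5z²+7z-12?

z³-5z²+7z-12

Repeated division with remainder:
  3z⁴-3z³-39z²+48z-144 = (3z+12)(z³-5z²+7z-12) + (0)
The last nonzero remainder z³-5z²+7z-12 is already monic.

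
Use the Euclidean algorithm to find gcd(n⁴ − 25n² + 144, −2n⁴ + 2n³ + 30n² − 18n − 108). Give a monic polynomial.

n² − 9

Apply the Euclidean algorithm:
  n⁴ − 25n² + 144 = (−1/2)(−2n⁴ + 2n³ + 30n² − 18n − 108) + (n³ − 10n² − 9n + 90)
  −2n⁴ + 2n³ + 30n² − 18n − 108 = (−2n − 18)(n³ − 10n² − 9n + 90) + (−168n² + 1512)
  n³ − 10n² − 9n + 90 = (−(1/168)n + 5/84)(−168n² + 1512) + (0)
Last nonzero remainder: −168n² + 1512. Dividing through by −168 gives the monic gcd n² − 9.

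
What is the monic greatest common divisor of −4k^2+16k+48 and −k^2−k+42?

k−6

Euclidean algorithm in ℚ[k]:
  −4k^2+16k+48 = (4)(−k^2−k+42) + (20k−120)
  −k^2−k+42 = (−(1/20)k−7/20)(20k−120) + (0)
Last nonzero remainder: 20k−120. Dividing through by 20 gives the monic gcd k−6.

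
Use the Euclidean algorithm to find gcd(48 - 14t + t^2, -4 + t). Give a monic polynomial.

Euclidean algorithm in ℚ[t]:
  t^2 - 14t + 48 = (t - 10)(t - 4) + (8)
  t - 4 = ((1/8)t - 1/2)(8) + (0)
The last nonzero remainder is the constant 8, so the polynomials are coprime and gcd = 1.

1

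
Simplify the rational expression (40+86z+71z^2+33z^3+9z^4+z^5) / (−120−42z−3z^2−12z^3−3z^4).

Repeated division with remainder:
  z^5+9z^4+33z^3+71z^2+86z+40 = (−(1/3)z−5/3)(−3z^4−12z^3−3z^2−42z−120) + (12z^3+52z^2−24z−160)
  −3z^4−12z^3−3z^2−42z−120 = (−(1/4)z+1/12)(12z^3+52z^2−24z−160) + (−(40/3)z^2−80z−320/3)
  12z^3+52z^2−24z−160 = (−(9/10)z+3/2)(−(40/3)z^2−80z−320/3) + (0)
Last nonzero remainder: −(40/3)z^2−80z−320/3. Dividing through by −40/3 gives the monic gcd z^2+6z+8.
Cancel z^2+6z+8 from numerator and denominator to get the reduced form.

(−5−7z−3z^2−z^3)/(15−6z+3z^2)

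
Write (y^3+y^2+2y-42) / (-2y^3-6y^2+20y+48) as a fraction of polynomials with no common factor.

(-y^2-4y-14)/(2y^2+12y+16)

By polynomial division,
  y^3+y^2+2y-42 = (-1/2)(-2y^3-6y^2+20y+48) + (-2y^2+12y-18)
  -2y^3-6y^2+20y+48 = (y+9)(-2y^2+12y-18) + (-70y+210)
  -2y^2+12y-18 = ((1/35)y-3/35)(-70y+210) + (0)
Last nonzero remainder: -70y+210. Dividing through by -70 gives the monic gcd y-3.
Cancel y-3 from numerator and denominator to get the reduced form.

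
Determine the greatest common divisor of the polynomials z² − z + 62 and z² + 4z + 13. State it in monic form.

Repeated division with remainder:
  z² − z + 62 = (z² + 4z + 13) + (−5z + 49)
  z² + 4z + 13 = (−(1/5)z − 69/25)(−5z + 49) + (3706/25)
  −5z + 49 = (−(125/3706)z + 1225/3706)(3706/25) + (0)
The last nonzero remainder is the constant 3706/25, so the polynomials are coprime and gcd = 1.

1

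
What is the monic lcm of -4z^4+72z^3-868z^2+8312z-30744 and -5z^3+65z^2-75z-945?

By polynomial division,
  -4z^4+72z^3-868z^2+8312z-30744 = ((4/5)z-4)(-5z^3+65z^2-75z-945) + (-548z^2+8768z-34524)
  -5z^3+65z^2-75z-945 = ((5/548)z+15/548)(-548z^2+8768z-34524) + (0)
Last nonzero remainder: -548z^2+8768z-34524. Dividing through by -548 gives the monic gcd z^2-16z+63.
Then lcm(f, g) = f·g / gcd(f, g); expanding and making the result monic gives the answer.

z^5-15z^4+163z^3-1427z^2+1452z+23058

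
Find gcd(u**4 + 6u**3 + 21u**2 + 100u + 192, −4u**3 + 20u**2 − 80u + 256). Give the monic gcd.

u**2 − u + 16

Apply the Euclidean algorithm:
  u**4 + 6u**3 + 21u**2 + 100u + 192 = (−(1/4)u − 11/4)(−4u**3 + 20u**2 − 80u + 256) + (56u**2 − 56u + 896)
  −4u**3 + 20u**2 − 80u + 256 = (−(1/14)u + 2/7)(56u**2 − 56u + 896) + (0)
Last nonzero remainder: 56u**2 − 56u + 896. Dividing through by 56 gives the monic gcd u**2 − u + 16.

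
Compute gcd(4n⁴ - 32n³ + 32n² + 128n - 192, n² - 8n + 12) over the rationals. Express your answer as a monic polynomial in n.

By polynomial division,
  4n⁴ - 32n³ + 32n² + 128n - 192 = (4n² - 16)(n² - 8n + 12) + (0)
The last nonzero remainder n² - 8n + 12 is already monic.

n² - 8n + 12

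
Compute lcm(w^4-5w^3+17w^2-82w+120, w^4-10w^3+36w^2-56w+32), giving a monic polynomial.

Apply the Euclidean algorithm:
  w^4-5w^3+17w^2-82w+120 = (w^4-10w^3+36w^2-56w+32) + (5w^3-19w^2-26w+88)
  w^4-10w^3+36w^2-56w+32 = ((1/5)w-31/25)(5w^3-19w^2-26w+88) + ((441/25)w^2-(2646/25)w+3528/25)
  5w^3-19w^2-26w+88 = ((125/441)w+275/441)((441/25)w^2-(2646/25)w+3528/25) + (0)
Last nonzero remainder: (441/25)w^2-(2646/25)w+3528/25. Dividing through by 441/25 gives the monic gcd w^2-6w+8.
Then lcm(f, g) = f·g / gcd(f, g); expanding and making the result monic gives the answer.

w^6-9w^5+41w^4-170w^3+516w^2-808w+480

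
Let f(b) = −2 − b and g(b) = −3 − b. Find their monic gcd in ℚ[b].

Euclidean algorithm in ℚ[b]:
  −b − 2 = (−b − 3) + (1)
  −b − 3 = (−b − 3)(1) + (0)
The last nonzero remainder is the constant 1, so the polynomials are coprime and gcd = 1.

1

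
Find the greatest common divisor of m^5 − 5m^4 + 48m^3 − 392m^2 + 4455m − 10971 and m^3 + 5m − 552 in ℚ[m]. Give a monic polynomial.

m^2 + 8m + 69

Apply the Euclidean algorithm:
  m^5 − 5m^4 + 48m^3 − 392m^2 + 4455m − 10971 = (m^2 − 5m + 43)(m^3 + 5m − 552) + (185m^2 + 1480m + 12765)
  m^3 + 5m − 552 = ((1/185)m − 8/185)(185m^2 + 1480m + 12765) + (0)
Last nonzero remainder: 185m^2 + 1480m + 12765. Dividing through by 185 gives the monic gcd m^2 + 8m + 69.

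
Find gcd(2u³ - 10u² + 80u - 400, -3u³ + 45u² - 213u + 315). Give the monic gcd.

Apply the Euclidean algorithm:
  2u³ - 10u² + 80u - 400 = (-2/3)(-3u³ + 45u² - 213u + 315) + (20u² - 62u - 190)
  -3u³ + 45u² - 213u + 315 = (-(3/20)u + 357/200)(20u² - 62u - 190) + (-(13083/100)u + 13083/20)
  20u² - 62u - 190 = (-(2000/13083)u - 3800/13083)(-(13083/100)u + 13083/20) + (0)
Last nonzero remainder: -(13083/100)u + 13083/20. Dividing through by -13083/100 gives the monic gcd u - 5.

u - 5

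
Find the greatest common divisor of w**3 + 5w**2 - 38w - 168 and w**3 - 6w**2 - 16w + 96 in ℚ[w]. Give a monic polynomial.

Apply the Euclidean algorithm:
  w**3 + 5w**2 - 38w - 168 = (w**3 - 6w**2 - 16w + 96) + (11w**2 - 22w - 264)
  w**3 - 6w**2 - 16w + 96 = ((1/11)w - 4/11)(11w**2 - 22w - 264) + (0)
Last nonzero remainder: 11w**2 - 22w - 264. Dividing through by 11 gives the monic gcd w**2 - 2w - 24.

w**2 - 2w - 24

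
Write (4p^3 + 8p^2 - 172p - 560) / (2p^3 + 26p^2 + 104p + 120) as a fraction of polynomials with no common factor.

Apply the Euclidean algorithm:
  4p^3 + 8p^2 - 172p - 560 = (2)(2p^3 + 26p^2 + 104p + 120) + (-44p^2 - 380p - 800)
  2p^3 + 26p^2 + 104p + 120 = (-(1/22)p - 24/121)(-44p^2 - 380p - 800) + (-(936/121)p - 4680/121)
  -44p^2 - 380p - 800 = ((1331/234)p + 2420/117)(-(936/121)p - 4680/121) + (0)
Last nonzero remainder: -(936/121)p - 4680/121. Dividing through by -936/121 gives the monic gcd p + 5.
Cancel p + 5 from numerator and denominator to get the reduced form.

(2p^2 - 6p - 56)/(p^2 + 8p + 12)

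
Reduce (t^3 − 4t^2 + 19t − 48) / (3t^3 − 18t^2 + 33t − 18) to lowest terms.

(t^2 − t + 16)/(3t^2 − 9t + 6)

Apply the Euclidean algorithm:
  t^3 − 4t^2 + 19t − 48 = (1/3)(3t^3 − 18t^2 + 33t − 18) + (2t^2 + 8t − 42)
  3t^3 − 18t^2 + 33t − 18 = ((3/2)t − 15)(2t^2 + 8t − 42) + (216t − 648)
  2t^2 + 8t − 42 = ((1/108)t + 7/108)(216t − 648) + (0)
Last nonzero remainder: 216t − 648. Dividing through by 216 gives the monic gcd t − 3.
Cancel t − 3 from numerator and denominator to get the reduced form.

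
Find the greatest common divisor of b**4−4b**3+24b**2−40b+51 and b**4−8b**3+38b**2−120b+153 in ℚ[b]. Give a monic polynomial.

Euclidean algorithm in ℚ[b]:
  b**4−4b**3+24b**2−40b+51 = (b**4−8b**3+38b**2−120b+153) + (4b**3−14b**2+80b−102)
  b**4−8b**3+38b**2−120b+153 = ((1/4)b−9/8)(4b**3−14b**2+80b−102) + ((9/4)b**2−(9/2)b+153/4)
  4b**3−14b**2+80b−102 = ((16/9)b−8/3)((9/4)b**2−(9/2)b+153/4) + (0)
Last nonzero remainder: (9/4)b**2−(9/2)b+153/4. Dividing through by 9/4 gives the monic gcd b**2−2b+17.

b**2−2b+17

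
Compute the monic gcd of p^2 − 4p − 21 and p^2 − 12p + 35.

p − 7

By polynomial division,
  p^2 − 4p − 21 = (p^2 − 12p + 35) + (8p − 56)
  p^2 − 12p + 35 = ((1/8)p − 5/8)(8p − 56) + (0)
Last nonzero remainder: 8p − 56. Dividing through by 8 gives the monic gcd p − 7.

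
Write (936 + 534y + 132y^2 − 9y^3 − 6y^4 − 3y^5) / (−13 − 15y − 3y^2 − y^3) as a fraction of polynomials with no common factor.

(−72 − 30y + 3y^3)/(1 + y)

Apply the Euclidean algorithm:
  −3y^5 − 6y^4 − 9y^3 + 132y^2 + 534y + 936 = (3y^2 − 3y − 27)(−y^3 − 3y^2 − 15y − 13) + (45y^2 + 90y + 585)
  −y^3 − 3y^2 − 15y − 13 = (−(1/45)y − 1/45)(45y^2 + 90y + 585) + (0)
Last nonzero remainder: 45y^2 + 90y + 585. Dividing through by 45 gives the monic gcd y^2 + 2y + 13.
Cancel y^2 + 2y + 13 from numerator and denominator to get the reduced form.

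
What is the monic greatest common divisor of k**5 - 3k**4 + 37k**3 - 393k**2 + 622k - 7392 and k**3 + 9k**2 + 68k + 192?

k**2 + 5k + 48

Apply the Euclidean algorithm:
  k**5 - 3k**4 + 37k**3 - 393k**2 + 622k - 7392 = (k**2 - 12k + 77)(k**3 + 9k**2 + 68k + 192) + (-462k**2 - 2310k - 22176)
  k**3 + 9k**2 + 68k + 192 = (-(1/462)k - 2/231)(-462k**2 - 2310k - 22176) + (0)
Last nonzero remainder: -462k**2 - 2310k - 22176. Dividing through by -462 gives the monic gcd k**2 + 5k + 48.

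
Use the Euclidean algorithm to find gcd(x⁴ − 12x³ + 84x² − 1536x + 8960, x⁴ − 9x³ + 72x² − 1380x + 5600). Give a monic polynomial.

Repeated division with remainder:
  x⁴ − 12x³ + 84x² − 1536x + 8960 = (x⁴ − 9x³ + 72x² − 1380x + 5600) + (−3x³ + 12x² − 156x + 3360)
  x⁴ − 9x³ + 72x² − 1380x + 5600 = (−(1/3)x + 5/3)(−3x³ + 12x² − 156x + 3360) + (0)
Last nonzero remainder: −3x³ + 12x² − 156x + 3360. Dividing through by −3 gives the monic gcd x³ − 4x² + 52x − 1120.

x³ − 4x² + 52x − 1120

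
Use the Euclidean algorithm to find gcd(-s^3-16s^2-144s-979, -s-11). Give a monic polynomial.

s+11

Apply the Euclidean algorithm:
  -s^3-16s^2-144s-979 = (s^2+5s+89)(-s-11) + (0)
Last nonzero remainder: -s-11. Dividing through by -1 gives the monic gcd s+11.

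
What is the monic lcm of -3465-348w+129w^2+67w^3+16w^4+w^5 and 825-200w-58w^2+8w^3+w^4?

17325-1725w-993w^2-206w^3-13w^4+11w^5+w^6

Repeated division with remainder:
  w^5+16w^4+67w^3+129w^2-348w-3465 = (w+8)(w^4+8w^3-58w^2-200w+825) + (61w^3+793w^2+427w-10065)
  w^4+8w^3-58w^2-200w+825 = ((1/61)w-5/61)(61w^3+793w^2+427w-10065) + (0)
Last nonzero remainder: 61w^3+793w^2+427w-10065. Dividing through by 61 gives the monic gcd w^3+13w^2+7w-165.
Then lcm(f, g) = f·g / gcd(f, g); expanding and making the result monic gives the answer.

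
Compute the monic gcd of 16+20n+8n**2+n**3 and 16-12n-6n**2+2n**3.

Apply the Euclidean algorithm:
  n**3+8n**2+20n+16 = (1/2)(2n**3-6n**2-12n+16) + (11n**2+26n+8)
  2n**3-6n**2-12n+16 = ((2/11)n-118/121)(11n**2+26n+8) + ((1440/121)n+2880/121)
  11n**2+26n+8 = ((1331/1440)n+121/360)((1440/121)n+2880/121) + (0)
Last nonzero remainder: (1440/121)n+2880/121. Dividing through by 1440/121 gives the monic gcd n+2.

2+n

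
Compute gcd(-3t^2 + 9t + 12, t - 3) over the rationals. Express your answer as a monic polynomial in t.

1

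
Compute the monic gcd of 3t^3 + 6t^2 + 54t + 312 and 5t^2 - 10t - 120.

t + 4

Apply the Euclidean algorithm:
  3t^3 + 6t^2 + 54t + 312 = ((3/5)t + 12/5)(5t^2 - 10t - 120) + (150t + 600)
  5t^2 - 10t - 120 = ((1/30)t - 1/5)(150t + 600) + (0)
Last nonzero remainder: 150t + 600. Dividing through by 150 gives the monic gcd t + 4.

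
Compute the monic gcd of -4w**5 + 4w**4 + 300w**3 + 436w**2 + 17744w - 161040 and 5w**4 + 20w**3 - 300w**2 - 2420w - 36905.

w**3 + 15w**2 + 105w + 671

Repeated division with remainder:
  -4w**5 + 4w**4 + 300w**3 + 436w**2 + 17744w - 161040 = (-(4/5)w + 4)(5w**4 + 20w**3 - 300w**2 - 2420w - 36905) + (-20w**3 - 300w**2 - 2100w - 13420)
  5w**4 + 20w**3 - 300w**2 - 2420w - 36905 = (-(1/4)w + 11/4)(-20w**3 - 300w**2 - 2100w - 13420) + (0)
Last nonzero remainder: -20w**3 - 300w**2 - 2100w - 13420. Dividing through by -20 gives the monic gcd w**3 + 15w**2 + 105w + 671.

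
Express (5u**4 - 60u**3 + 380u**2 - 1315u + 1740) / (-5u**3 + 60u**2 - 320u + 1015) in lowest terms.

Repeated division with remainder:
  5u**4 - 60u**3 + 380u**2 - 1315u + 1740 = (-u)(-5u**3 + 60u**2 - 320u + 1015) + (60u**2 - 300u + 1740)
  -5u**3 + 60u**2 - 320u + 1015 = (-(1/12)u + 7/12)(60u**2 - 300u + 1740) + (0)
Last nonzero remainder: 60u**2 - 300u + 1740. Dividing through by 60 gives the monic gcd u**2 - 5u + 29.
Cancel u**2 - 5u + 29 from numerator and denominator to get the reduced form.

(-u**2 + 7u - 12)/(u - 7)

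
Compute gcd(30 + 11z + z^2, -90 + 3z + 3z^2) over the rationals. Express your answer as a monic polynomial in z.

6 + z

Euclidean algorithm in ℚ[z]:
  z^2 + 11z + 30 = (1/3)(3z^2 + 3z - 90) + (10z + 60)
  3z^2 + 3z - 90 = ((3/10)z - 3/2)(10z + 60) + (0)
Last nonzero remainder: 10z + 60. Dividing through by 10 gives the monic gcd z + 6.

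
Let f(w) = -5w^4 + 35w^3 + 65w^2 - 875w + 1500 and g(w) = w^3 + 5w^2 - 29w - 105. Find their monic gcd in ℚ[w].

w - 5

Apply the Euclidean algorithm:
  -5w^4 + 35w^3 + 65w^2 - 875w + 1500 = (-5w + 60)(w^3 + 5w^2 - 29w - 105) + (-380w^2 + 340w + 7800)
  w^3 + 5w^2 - 29w - 105 = (-(1/380)w - 28/1805)(-380w^2 + 340w + 7800) + (-(1155/361)w + 5775/361)
  -380w^2 + 340w + 7800 = ((27436/231)w + 37544/77)(-(1155/361)w + 5775/361) + (0)
Last nonzero remainder: -(1155/361)w + 5775/361. Dividing through by -1155/361 gives the monic gcd w - 5.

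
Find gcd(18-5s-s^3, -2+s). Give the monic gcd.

Euclidean algorithm in ℚ[s]:
  -s^3-5s+18 = (-s^2-2s-9)(s-2) + (0)
The last nonzero remainder s-2 is already monic.

-2+s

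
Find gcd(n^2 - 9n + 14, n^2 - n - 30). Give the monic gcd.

1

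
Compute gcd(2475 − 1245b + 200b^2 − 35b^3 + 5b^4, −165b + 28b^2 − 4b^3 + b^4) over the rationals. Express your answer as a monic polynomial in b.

−165 + 28b − 4b^2 + b^3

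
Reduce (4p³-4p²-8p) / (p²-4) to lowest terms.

Repeated division with remainder:
  4p³-4p²-8p = (4p-4)(p²-4) + (8p-16)
  p²-4 = ((1/8)p+1/4)(8p-16) + (0)
Last nonzero remainder: 8p-16. Dividing through by 8 gives the monic gcd p-2.
Cancel p-2 from numerator and denominator to get the reduced form.

(4p²+4p)/(p+2)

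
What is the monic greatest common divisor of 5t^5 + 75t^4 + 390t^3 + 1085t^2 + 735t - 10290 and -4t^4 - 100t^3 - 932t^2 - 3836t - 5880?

t^2 + 14t + 49

Euclidean algorithm in ℚ[t]:
  5t^5 + 75t^4 + 390t^3 + 1085t^2 + 735t - 10290 = (-(5/4)t + 25/2)(-4t^4 - 100t^3 - 932t^2 - 3836t - 5880) + (475t^3 + 7940t^2 + 41335t + 63210)
  -4t^4 - 100t^3 - 932t^2 - 3836t - 5880 = (-(4/475)t - 3148/45125)(475t^3 + 7940t^2 + 41335t + 63210) + (-(270816/9025)t^2 - (3791424/9025)t - 13269984/9025)
  475t^3 + 7940t^2 + 41335t + 63210 = (-(4286875/270816)t - 1940375/45136)(-(270816/9025)t^2 - (3791424/9025)t - 13269984/9025) + (0)
Last nonzero remainder: -(270816/9025)t^2 - (3791424/9025)t - 13269984/9025. Dividing through by -270816/9025 gives the monic gcd t^2 + 14t + 49.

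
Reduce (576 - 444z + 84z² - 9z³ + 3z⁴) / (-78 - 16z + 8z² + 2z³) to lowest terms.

By polynomial division,
  3z⁴ - 9z³ + 84z² - 444z + 576 = ((3/2)z - 21/2)(2z³ + 8z² - 16z - 78) + (192z² - 495z - 243)
  2z³ + 8z² - 16z - 78 = ((1/96)z + 421/6144)(192z² - 495z - 243) + ((41881/2048)z - 125643/2048)
  192z² - 495z - 243 = ((393216/41881)z + 165888/41881)((41881/2048)z - 125643/2048) + (0)
Last nonzero remainder: (41881/2048)z - 125643/2048. Dividing through by 41881/2048 gives the monic gcd z - 3.
Cancel z - 3 from numerator and denominator to get the reduced form.

(-192 + 84z + 3z³)/(26 + 14z + 2z²)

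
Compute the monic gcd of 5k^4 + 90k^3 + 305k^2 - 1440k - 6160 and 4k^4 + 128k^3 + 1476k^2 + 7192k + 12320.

k^3 + 22k^2 + 149k + 308

By polynomial division,
  5k^4 + 90k^3 + 305k^2 - 1440k - 6160 = (5/4)(4k^4 + 128k^3 + 1476k^2 + 7192k + 12320) + (-70k^3 - 1540k^2 - 10430k - 21560)
  4k^4 + 128k^3 + 1476k^2 + 7192k + 12320 = (-(2/35)k - 4/7)(-70k^3 - 1540k^2 - 10430k - 21560) + (0)
Last nonzero remainder: -70k^3 - 1540k^2 - 10430k - 21560. Dividing through by -70 gives the monic gcd k^3 + 22k^2 + 149k + 308.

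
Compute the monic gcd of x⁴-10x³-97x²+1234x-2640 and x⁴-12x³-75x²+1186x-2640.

Apply the Euclidean algorithm:
  x⁴-10x³-97x²+1234x-2640 = (x⁴-12x³-75x²+1186x-2640) + (2x³-22x²+48x)
  x⁴-12x³-75x²+1186x-2640 = ((1/2)x-1/2)(2x³-22x²+48x) + (-110x²+1210x-2640)
  2x³-22x²+48x = (-(1/55)x)(-110x²+1210x-2640) + (0)
Last nonzero remainder: -110x²+1210x-2640. Dividing through by -110 gives the monic gcd x²-11x+24.

x²-11x+24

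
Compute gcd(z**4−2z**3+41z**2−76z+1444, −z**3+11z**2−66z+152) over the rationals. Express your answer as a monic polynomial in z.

z**2−7z+38

By polynomial division,
  z**4−2z**3+41z**2−76z+1444 = (−z−9)(−z**3+11z**2−66z+152) + (74z**2−518z+2812)
  −z**3+11z**2−66z+152 = (−(1/74)z+2/37)(74z**2−518z+2812) + (0)
Last nonzero remainder: 74z**2−518z+2812. Dividing through by 74 gives the monic gcd z**2−7z+38.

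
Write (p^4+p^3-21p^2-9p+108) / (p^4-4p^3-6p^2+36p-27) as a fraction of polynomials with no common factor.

(p+4)/(p-1)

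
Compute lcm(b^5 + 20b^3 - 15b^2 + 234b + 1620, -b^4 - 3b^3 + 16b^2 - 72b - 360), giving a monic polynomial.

By polynomial division,
  b^5 + 20b^3 - 15b^2 + 234b + 1620 = (-b + 3)(-b^4 - 3b^3 + 16b^2 - 72b - 360) + (45b^3 - 135b^2 + 90b + 2700)
  -b^4 - 3b^3 + 16b^2 - 72b - 360 = (-(1/45)b - 2/15)(45b^3 - 135b^2 + 90b + 2700) + (0)
Last nonzero remainder: 45b^3 - 135b^2 + 90b + 2700. Dividing through by 45 gives the monic gcd b^3 - 3b^2 + 2b + 60.
Then lcm(f, g) = f·g / gcd(f, g); expanding and making the result monic gives the answer.

b^6 + 6b^5 + 20b^4 + 105b^3 + 144b^2 + 3024b + 9720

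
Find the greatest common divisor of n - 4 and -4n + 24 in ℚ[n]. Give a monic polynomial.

Euclidean algorithm in ℚ[n]:
  n - 4 = (-1/4)(-4n + 24) + (2)
  -4n + 24 = (-2n + 12)(2) + (0)
The last nonzero remainder is the constant 2, so the polynomials are coprime and gcd = 1.

1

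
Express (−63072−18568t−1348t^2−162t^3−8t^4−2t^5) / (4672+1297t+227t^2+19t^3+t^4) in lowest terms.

(−864−136t+12t^2−2t^3)/(64+9t+t^2)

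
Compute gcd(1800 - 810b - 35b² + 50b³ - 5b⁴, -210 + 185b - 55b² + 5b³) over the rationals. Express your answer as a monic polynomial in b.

-6 + b

By polynomial division,
  -5b⁴ + 50b³ - 35b² - 810b + 1800 = (-b - 1)(5b³ - 55b² + 185b - 210) + (95b² - 835b + 1590)
  5b³ - 55b² + 185b - 210 = ((1/19)b - 42/361)(95b² - 835b + 1590) + ((1505/361)b - 9030/361)
  95b² - 835b + 1590 = ((6859/301)b - 19133/301)((1505/361)b - 9030/361) + (0)
Last nonzero remainder: (1505/361)b - 9030/361. Dividing through by 1505/361 gives the monic gcd b - 6.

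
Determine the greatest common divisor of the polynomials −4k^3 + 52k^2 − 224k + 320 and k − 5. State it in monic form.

Apply the Euclidean algorithm:
  −4k^3 + 52k^2 − 224k + 320 = (−4k^2 + 32k − 64)(k − 5) + (0)
The last nonzero remainder k − 5 is already monic.

k − 5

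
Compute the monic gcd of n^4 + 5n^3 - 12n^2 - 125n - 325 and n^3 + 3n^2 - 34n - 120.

n + 5

By polynomial division,
  n^4 + 5n^3 - 12n^2 - 125n - 325 = (n + 2)(n^3 + 3n^2 - 34n - 120) + (16n^2 + 63n - 85)
  n^3 + 3n^2 - 34n - 120 = ((1/16)n - 15/256)(16n^2 + 63n - 85) + (-(6399/256)n - 31995/256)
  16n^2 + 63n - 85 = (-(4096/6399)n + 4352/6399)(-(6399/256)n - 31995/256) + (0)
Last nonzero remainder: -(6399/256)n - 31995/256. Dividing through by -6399/256 gives the monic gcd n + 5.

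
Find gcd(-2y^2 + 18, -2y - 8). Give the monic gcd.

1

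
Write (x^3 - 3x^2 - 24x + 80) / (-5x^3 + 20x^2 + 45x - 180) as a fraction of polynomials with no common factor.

By polynomial division,
  x^3 - 3x^2 - 24x + 80 = (-1/5)(-5x^3 + 20x^2 + 45x - 180) + (x^2 - 15x + 44)
  -5x^3 + 20x^2 + 45x - 180 = (-5x - 55)(x^2 - 15x + 44) + (-560x + 2240)
  x^2 - 15x + 44 = (-(1/560)x + 11/560)(-560x + 2240) + (0)
Last nonzero remainder: -560x + 2240. Dividing through by -560 gives the monic gcd x - 4.
Cancel x - 4 from numerator and denominator to get the reduced form.

(-x^2 - x + 20)/(5x^2 - 45)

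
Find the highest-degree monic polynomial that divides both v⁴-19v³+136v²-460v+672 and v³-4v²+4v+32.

v²-6v+16

By polynomial division,
  v⁴-19v³+136v²-460v+672 = (v-15)(v³-4v²+4v+32) + (72v²-432v+1152)
  v³-4v²+4v+32 = ((1/72)v+1/36)(72v²-432v+1152) + (0)
Last nonzero remainder: 72v²-432v+1152. Dividing through by 72 gives the monic gcd v²-6v+16.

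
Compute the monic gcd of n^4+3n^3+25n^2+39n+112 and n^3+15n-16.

Euclidean algorithm in ℚ[n]:
  n^4+3n^3+25n^2+39n+112 = (n+3)(n^3+15n-16) + (10n^2+10n+160)
  n^3+15n-16 = ((1/10)n-1/10)(10n^2+10n+160) + (0)
Last nonzero remainder: 10n^2+10n+160. Dividing through by 10 gives the monic gcd n^2+n+16.

n^2+n+16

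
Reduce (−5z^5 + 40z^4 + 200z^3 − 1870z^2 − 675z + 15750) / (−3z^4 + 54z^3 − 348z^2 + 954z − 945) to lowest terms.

(5z^3 + 20z^2 − 135z − 450)/(3z^2 − 18z + 27)

Euclidean algorithm in ℚ[z]:
  −5z^5 + 40z^4 + 200z^3 − 1870z^2 − 675z + 15750 = ((5/3)z + 50/3)(−3z^4 + 54z^3 − 348z^2 + 954z − 945) + (−120z^3 + 2340z^2 − 15000z + 31500)
  −3z^4 + 54z^3 − 348z^2 + 954z − 945 = ((1/40)z + 3/80)(−120z^3 + 2340z^2 − 15000z + 31500) + (−(243/4)z^2 + 729z − 8505/4)
  −120z^3 + 2340z^2 − 15000z + 31500 = ((160/81)z − 400/27)(−(243/4)z^2 + 729z − 8505/4) + (0)
Last nonzero remainder: −(243/4)z^2 + 729z − 8505/4. Dividing through by −243/4 gives the monic gcd z^2 − 12z + 35.
Cancel z^2 − 12z + 35 from numerator and denominator to get the reduced form.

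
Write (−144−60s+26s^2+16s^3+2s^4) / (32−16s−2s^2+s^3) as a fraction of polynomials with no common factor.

(18+12s+2s^2)/(−4+s)

Repeated division with remainder:
  2s^4+16s^3+26s^2−60s−144 = (2s+20)(s^3−2s^2−16s+32) + (98s^2+196s−784)
  s^3−2s^2−16s+32 = ((1/98)s−2/49)(98s^2+196s−784) + (0)
Last nonzero remainder: 98s^2+196s−784. Dividing through by 98 gives the monic gcd s^2+2s−8.
Cancel s^2+2s−8 from numerator and denominator to get the reduced form.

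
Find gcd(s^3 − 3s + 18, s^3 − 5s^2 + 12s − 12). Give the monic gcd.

Repeated division with remainder:
  s^3 − 3s + 18 = (s^3 − 5s^2 + 12s − 12) + (5s^2 − 15s + 30)
  s^3 − 5s^2 + 12s − 12 = ((1/5)s − 2/5)(5s^2 − 15s + 30) + (0)
Last nonzero remainder: 5s^2 − 15s + 30. Dividing through by 5 gives the monic gcd s^2 − 3s + 6.

s^2 − 3s + 6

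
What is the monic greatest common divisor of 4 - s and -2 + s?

1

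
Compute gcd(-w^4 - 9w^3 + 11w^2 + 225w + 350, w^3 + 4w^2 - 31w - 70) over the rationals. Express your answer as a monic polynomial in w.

w^3 + 4w^2 - 31w - 70

Euclidean algorithm in ℚ[w]:
  -w^4 - 9w^3 + 11w^2 + 225w + 350 = (-w - 5)(w^3 + 4w^2 - 31w - 70) + (0)
The last nonzero remainder w^3 + 4w^2 - 31w - 70 is already monic.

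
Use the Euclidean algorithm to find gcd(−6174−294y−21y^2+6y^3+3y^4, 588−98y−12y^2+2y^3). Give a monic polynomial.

−49+y^2

Repeated division with remainder:
  3y^4+6y^3−21y^2−294y−6174 = ((3/2)y+12)(2y^3−12y^2−98y+588) + (270y^2−13230)
  2y^3−12y^2−98y+588 = ((1/135)y−2/45)(270y^2−13230) + (0)
Last nonzero remainder: 270y^2−13230. Dividing through by 270 gives the monic gcd y^2−49.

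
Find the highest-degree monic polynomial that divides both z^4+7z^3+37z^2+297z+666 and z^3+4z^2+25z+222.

Apply the Euclidean algorithm:
  z^4+7z^3+37z^2+297z+666 = (z+3)(z^3+4z^2+25z+222) + (0)
The last nonzero remainder z^3+4z^2+25z+222 is already monic.

z^3+4z^2+25z+222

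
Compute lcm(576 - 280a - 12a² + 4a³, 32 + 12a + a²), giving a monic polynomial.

Repeated division with remainder:
  4a³ - 12a² - 280a + 576 = (4a - 60)(a² + 12a + 32) + (312a + 2496)
  a² + 12a + 32 = ((1/312)a + 1/78)(312a + 2496) + (0)
Last nonzero remainder: 312a + 2496. Dividing through by 312 gives the monic gcd a + 8.
Then lcm(f, g) = f·g / gcd(f, g); expanding and making the result monic gives the answer.

576 - 136a - 82a² + a³ + a⁴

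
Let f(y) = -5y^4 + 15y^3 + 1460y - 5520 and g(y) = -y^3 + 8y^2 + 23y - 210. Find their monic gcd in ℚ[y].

y - 6

Apply the Euclidean algorithm:
  -5y^4 + 15y^3 + 1460y - 5520 = (5y + 25)(-y^3 + 8y^2 + 23y - 210) + (-315y^2 + 1935y - 270)
  -y^3 + 8y^2 + 23y - 210 = ((1/315)y - 13/2205)(-315y^2 + 1935y - 270) + ((1728/49)y - 10368/49)
  -315y^2 + 1935y - 270 = (-(1715/192)y + 245/192)((1728/49)y - 10368/49) + (0)
Last nonzero remainder: (1728/49)y - 10368/49. Dividing through by 1728/49 gives the monic gcd y - 6.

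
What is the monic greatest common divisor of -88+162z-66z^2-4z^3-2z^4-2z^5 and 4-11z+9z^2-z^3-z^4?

Apply the Euclidean algorithm:
  -2z^5-2z^4-4z^3-66z^2+162z-88 = (2z)(-z^4-z^3+9z^2-11z+4) + (-22z^3-44z^2+154z-88)
  -z^4-z^3+9z^2-11z+4 = ((1/22)z-1/22)(-22z^3-44z^2+154z-88) + (0)
Last nonzero remainder: -22z^3-44z^2+154z-88. Dividing through by -22 gives the monic gcd z^3+2z^2-7z+4.

4-7z+2z^2+z^3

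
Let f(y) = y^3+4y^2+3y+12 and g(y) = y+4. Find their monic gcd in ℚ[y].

Euclidean algorithm in ℚ[y]:
  y^3+4y^2+3y+12 = (y^2+3)(y+4) + (0)
The last nonzero remainder y+4 is already monic.

y+4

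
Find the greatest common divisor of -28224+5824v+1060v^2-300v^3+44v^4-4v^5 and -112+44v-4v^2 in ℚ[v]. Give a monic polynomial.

By polynomial division,
  -4v^5+44v^4-300v^3+1060v^2+5824v-28224 = (v^3+47v+252)(-4v^2+44v-112) + (0)
Last nonzero remainder: -4v^2+44v-112. Dividing through by -4 gives the monic gcd v^2-11v+28.

28-11v+v^2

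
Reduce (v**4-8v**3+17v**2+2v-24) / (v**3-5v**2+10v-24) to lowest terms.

(v**3-4v**2+v+6)/(v**2-v+6)

Apply the Euclidean algorithm:
  v**4-8v**3+17v**2+2v-24 = (v-3)(v**3-5v**2+10v-24) + (-8v**2+56v-96)
  v**3-5v**2+10v-24 = (-(1/8)v-1/4)(-8v**2+56v-96) + (12v-48)
  -8v**2+56v-96 = (-(2/3)v+2)(12v-48) + (0)
Last nonzero remainder: 12v-48. Dividing through by 12 gives the monic gcd v-4.
Cancel v-4 from numerator and denominator to get the reduced form.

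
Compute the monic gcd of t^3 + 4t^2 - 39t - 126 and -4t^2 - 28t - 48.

t + 3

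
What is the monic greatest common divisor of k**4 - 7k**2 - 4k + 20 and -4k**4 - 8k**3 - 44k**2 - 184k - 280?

Euclidean algorithm in ℚ[k]:
  k**4 - 7k**2 - 4k + 20 = (-1/4)(-4k**4 - 8k**3 - 44k**2 - 184k - 280) + (-2k**3 - 18k**2 - 50k - 50)
  -4k**4 - 8k**3 - 44k**2 - 184k - 280 = (2k - 14)(-2k**3 - 18k**2 - 50k - 50) + (-196k**2 - 784k - 980)
  -2k**3 - 18k**2 - 50k - 50 = ((1/98)k + 5/98)(-196k**2 - 784k - 980) + (0)
Last nonzero remainder: -196k**2 - 784k - 980. Dividing through by -196 gives the monic gcd k**2 + 4k + 5.

k**2 + 4k + 5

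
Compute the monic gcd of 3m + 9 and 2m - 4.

Euclidean algorithm in ℚ[m]:
  3m + 9 = (3/2)(2m - 4) + (15)
  2m - 4 = ((2/15)m - 4/15)(15) + (0)
The last nonzero remainder is the constant 15, so the polynomials are coprime and gcd = 1.

1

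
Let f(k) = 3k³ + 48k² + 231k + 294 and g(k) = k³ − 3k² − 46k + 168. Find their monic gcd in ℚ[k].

Euclidean algorithm in ℚ[k]:
  3k³ + 48k² + 231k + 294 = (3)(k³ − 3k² − 46k + 168) + (57k² + 369k − 210)
  k³ − 3k² − 46k + 168 = ((1/57)k − 60/361)(57k² + 369k − 210) + ((6864/361)k + 48048/361)
  57k² + 369k − 210 = ((6859/2288)k − 1805/1144)((6864/361)k + 48048/361) + (0)
Last nonzero remainder: (6864/361)k + 48048/361. Dividing through by 6864/361 gives the monic gcd k + 7.

k + 7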